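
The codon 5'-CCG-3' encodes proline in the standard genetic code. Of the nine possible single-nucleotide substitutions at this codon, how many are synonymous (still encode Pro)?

Position 1: none → 0 synonymous.
Position 2: none → 0 synonymous.
Position 3: CCU, CCC, CCA → 3 synonymous.
Total: 0 + 0 + 3 = 3.

3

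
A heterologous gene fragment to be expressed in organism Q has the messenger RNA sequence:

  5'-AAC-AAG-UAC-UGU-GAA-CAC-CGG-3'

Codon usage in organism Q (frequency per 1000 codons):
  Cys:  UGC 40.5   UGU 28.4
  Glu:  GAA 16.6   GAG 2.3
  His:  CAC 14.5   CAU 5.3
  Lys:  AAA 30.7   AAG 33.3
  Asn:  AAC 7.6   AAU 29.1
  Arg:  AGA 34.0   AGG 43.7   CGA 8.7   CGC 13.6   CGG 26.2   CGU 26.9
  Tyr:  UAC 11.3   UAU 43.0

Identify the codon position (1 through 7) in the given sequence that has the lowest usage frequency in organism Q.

Codon 1 AAC (Asn): 7.6 per 1000.
Codon 2 AAG (Lys): 33.3 per 1000.
Codon 3 UAC (Tyr): 11.3 per 1000.
Codon 4 UGU (Cys): 28.4 per 1000.
Codon 5 GAA (Glu): 16.6 per 1000.
Codon 6 CAC (His): 14.5 per 1000.
Codon 7 CGG (Arg): 26.2 per 1000.
Lowest frequency is 7.6 at codon 1.

1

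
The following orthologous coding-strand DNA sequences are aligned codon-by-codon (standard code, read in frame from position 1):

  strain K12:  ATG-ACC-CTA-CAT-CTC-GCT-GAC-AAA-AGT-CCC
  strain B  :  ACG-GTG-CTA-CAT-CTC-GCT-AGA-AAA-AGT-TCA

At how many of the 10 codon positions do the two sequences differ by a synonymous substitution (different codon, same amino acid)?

Codon 1: ATG Met / ACG Thr — nonsynonymous.
Codon 2: ACC Thr / GTG Val — nonsynonymous.
Codon 3: CTA Leu / CTA Leu — identical.
Codon 4: CAT His / CAT His — identical.
Codon 5: CTC Leu / CTC Leu — identical.
Codon 6: GCT Ala / GCT Ala — identical.
Codon 7: GAC Asp / AGA Arg — nonsynonymous.
Codon 8: AAA Lys / AAA Lys — identical.
Codon 9: AGT Ser / AGT Ser — identical.
Codon 10: CCC Pro / TCA Ser — nonsynonymous.
Synonymous differences: 0.

0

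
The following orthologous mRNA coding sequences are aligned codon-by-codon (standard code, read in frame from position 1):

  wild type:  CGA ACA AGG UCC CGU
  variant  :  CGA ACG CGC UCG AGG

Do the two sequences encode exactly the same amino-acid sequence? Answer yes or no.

Codon 1: CGA Arg / CGA Arg — identical.
Codon 2: ACA Thr / ACG Thr — synonymous.
Codon 3: AGG Arg / CGC Arg — synonymous.
Codon 4: UCC Ser / UCG Ser — synonymous.
Codon 5: CGU Arg / AGG Arg — synonymous.
Nonsynonymous differences: 0 → same protein.

yes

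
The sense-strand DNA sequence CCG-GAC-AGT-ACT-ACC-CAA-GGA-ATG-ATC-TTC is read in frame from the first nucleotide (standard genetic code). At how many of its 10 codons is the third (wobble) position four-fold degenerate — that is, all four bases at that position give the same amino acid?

4

Codon 1 CCG (Pro): third position 4-fold.
Codon 2 GAC (Asp): third position 2-fold.
Codon 3 AGT (Ser): third position 2-fold.
Codon 4 ACT (Thr): third position 4-fold.
Codon 5 ACC (Thr): third position 4-fold.
Codon 6 CAA (Gln): third position 2-fold.
Codon 7 GGA (Gly): third position 4-fold.
Codon 8 ATG (Met): third position 1-fold.
Codon 9 ATC (Ile): third position 3-fold.
Codon 10 TTC (Phe): third position 2-fold.
Four-fold degenerate third positions: 4.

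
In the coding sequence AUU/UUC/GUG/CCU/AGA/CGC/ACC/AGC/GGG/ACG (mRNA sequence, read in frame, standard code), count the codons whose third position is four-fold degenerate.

Codon 1 AUU (Ile): third position 3-fold.
Codon 2 UUC (Phe): third position 2-fold.
Codon 3 GUG (Val): third position 4-fold.
Codon 4 CCU (Pro): third position 4-fold.
Codon 5 AGA (Arg): third position 2-fold.
Codon 6 CGC (Arg): third position 4-fold.
Codon 7 ACC (Thr): third position 4-fold.
Codon 8 AGC (Ser): third position 2-fold.
Codon 9 GGG (Gly): third position 4-fold.
Codon 10 ACG (Thr): third position 4-fold.
Four-fold degenerate third positions: 6.

6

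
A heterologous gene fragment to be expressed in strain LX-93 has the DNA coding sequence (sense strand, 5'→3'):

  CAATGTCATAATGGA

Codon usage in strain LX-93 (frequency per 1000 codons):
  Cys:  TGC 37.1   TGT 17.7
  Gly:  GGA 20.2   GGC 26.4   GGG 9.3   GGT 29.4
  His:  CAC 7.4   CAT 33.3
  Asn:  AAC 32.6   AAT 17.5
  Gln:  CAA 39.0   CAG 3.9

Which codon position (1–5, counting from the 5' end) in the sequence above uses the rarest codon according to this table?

Codon 1 CAA (Gln): 39.0 per 1000.
Codon 2 TGT (Cys): 17.7 per 1000.
Codon 3 CAT (His): 33.3 per 1000.
Codon 4 AAT (Asn): 17.5 per 1000.
Codon 5 GGA (Gly): 20.2 per 1000.
Lowest frequency is 17.5 at codon 4.

4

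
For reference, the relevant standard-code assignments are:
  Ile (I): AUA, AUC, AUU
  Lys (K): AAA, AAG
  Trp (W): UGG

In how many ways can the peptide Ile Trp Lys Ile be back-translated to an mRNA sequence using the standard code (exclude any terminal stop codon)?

Ile: 3 codons.
Trp: 1 codon.
Lys: 2 codons.
Ile: 3 codons.
3 × 1 × 2 × 3 = 18.

18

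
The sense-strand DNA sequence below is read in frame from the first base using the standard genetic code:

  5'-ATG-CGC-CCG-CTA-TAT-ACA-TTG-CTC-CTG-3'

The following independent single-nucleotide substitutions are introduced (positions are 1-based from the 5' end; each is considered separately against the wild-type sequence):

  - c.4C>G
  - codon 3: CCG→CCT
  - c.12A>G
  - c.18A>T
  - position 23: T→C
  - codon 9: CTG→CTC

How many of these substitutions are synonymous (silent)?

Codon 2: CGC (Arg) → GGC (Gly) — missense.
Codon 3: CCG (Pro) → CCT (Pro) — synonymous.
Codon 4: CTA (Leu) → CTG (Leu) — synonymous.
Codon 6: ACA (Thr) → ACT (Thr) — synonymous.
Codon 8: CTC (Leu) → CCC (Pro) — missense.
Codon 9: CTG (Leu) → CTC (Leu) — synonymous.
Synonymous: 4 of 6.

4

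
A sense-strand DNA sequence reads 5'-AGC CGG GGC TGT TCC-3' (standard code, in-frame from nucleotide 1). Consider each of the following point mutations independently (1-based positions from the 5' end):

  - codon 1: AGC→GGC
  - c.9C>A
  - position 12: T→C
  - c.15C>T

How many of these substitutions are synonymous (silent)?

Codon 1: AGC (Ser) → GGC (Gly) — missense.
Codon 3: GGC (Gly) → GGA (Gly) — synonymous.
Codon 4: TGT (Cys) → TGC (Cys) — synonymous.
Codon 5: TCC (Ser) → TCT (Ser) — synonymous.
Synonymous: 3 of 4.

3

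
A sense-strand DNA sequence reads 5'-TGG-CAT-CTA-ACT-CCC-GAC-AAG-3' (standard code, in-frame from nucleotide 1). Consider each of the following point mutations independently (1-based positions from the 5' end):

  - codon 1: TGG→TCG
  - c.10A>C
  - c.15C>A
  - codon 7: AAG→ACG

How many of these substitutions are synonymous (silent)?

1

Codon 1: TGG (Trp) → TCG (Ser) — missense.
Codon 4: ACT (Thr) → CCT (Pro) — missense.
Codon 5: CCC (Pro) → CCA (Pro) — synonymous.
Codon 7: AAG (Lys) → ACG (Thr) — missense.
Synonymous: 1 of 4.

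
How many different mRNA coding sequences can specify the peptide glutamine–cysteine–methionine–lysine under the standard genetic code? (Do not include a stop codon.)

Gln: 2 codons.
Cys: 2 codons.
Met: 1 codon.
Lys: 2 codons.
2 × 2 × 1 × 2 = 8.

8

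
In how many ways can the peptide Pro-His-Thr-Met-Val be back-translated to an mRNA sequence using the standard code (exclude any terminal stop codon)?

Pro: 4 codons.
His: 2 codons.
Thr: 4 codons.
Met: 1 codon.
Val: 4 codons.
4 × 2 × 4 × 1 × 4 = 128.

128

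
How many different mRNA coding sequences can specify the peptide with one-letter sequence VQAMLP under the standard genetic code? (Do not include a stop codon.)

Val: 4 codons.
Gln: 2 codons.
Ala: 4 codons.
Met: 1 codon.
Leu: 6 codons.
Pro: 4 codons.
4 × 2 × 4 × 1 × 6 × 4 = 768.

768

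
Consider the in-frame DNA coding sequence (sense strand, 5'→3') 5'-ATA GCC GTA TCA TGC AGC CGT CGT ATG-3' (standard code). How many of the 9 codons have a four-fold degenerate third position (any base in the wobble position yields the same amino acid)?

5

Codon 1 ATA (Ile): third position 3-fold.
Codon 2 GCC (Ala): third position 4-fold.
Codon 3 GTA (Val): third position 4-fold.
Codon 4 TCA (Ser): third position 4-fold.
Codon 5 TGC (Cys): third position 2-fold.
Codon 6 AGC (Ser): third position 2-fold.
Codon 7 CGT (Arg): third position 4-fold.
Codon 8 CGT (Arg): third position 4-fold.
Codon 9 ATG (Met): third position 1-fold.
Four-fold degenerate third positions: 5.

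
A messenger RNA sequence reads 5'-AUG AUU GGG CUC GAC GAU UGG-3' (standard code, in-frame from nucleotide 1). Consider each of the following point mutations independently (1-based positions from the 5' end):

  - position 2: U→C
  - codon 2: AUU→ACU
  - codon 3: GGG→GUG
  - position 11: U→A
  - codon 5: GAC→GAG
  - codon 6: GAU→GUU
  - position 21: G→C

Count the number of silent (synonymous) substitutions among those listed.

0

Codon 1: AUG (Met) → ACG (Thr) — missense.
Codon 2: AUU (Ile) → ACU (Thr) — missense.
Codon 3: GGG (Gly) → GUG (Val) — missense.
Codon 4: CUC (Leu) → CAC (His) — missense.
Codon 5: GAC (Asp) → GAG (Glu) — missense.
Codon 6: GAU (Asp) → GUU (Val) — missense.
Codon 7: UGG (Trp) → UGC (Cys) — missense.
Synonymous: 0 of 7.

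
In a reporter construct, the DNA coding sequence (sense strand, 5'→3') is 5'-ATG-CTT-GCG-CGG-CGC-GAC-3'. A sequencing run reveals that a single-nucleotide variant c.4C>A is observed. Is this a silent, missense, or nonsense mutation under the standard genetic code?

missense

Position 4 falls in codon 2: CTT → Leu.
After the substitution the codon is ATT → Ile.
Leu ≠ Ile, so this is a missense mutation.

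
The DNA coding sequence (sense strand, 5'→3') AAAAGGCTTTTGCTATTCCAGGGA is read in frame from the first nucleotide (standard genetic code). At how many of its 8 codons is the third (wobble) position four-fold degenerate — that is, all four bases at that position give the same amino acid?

Codon 1 AAA (Lys): third position 2-fold.
Codon 2 AGG (Arg): third position 2-fold.
Codon 3 CTT (Leu): third position 4-fold.
Codon 4 TTG (Leu): third position 2-fold.
Codon 5 CTA (Leu): third position 4-fold.
Codon 6 TTC (Phe): third position 2-fold.
Codon 7 CAG (Gln): third position 2-fold.
Codon 8 GGA (Gly): third position 4-fold.
Four-fold degenerate third positions: 3.

3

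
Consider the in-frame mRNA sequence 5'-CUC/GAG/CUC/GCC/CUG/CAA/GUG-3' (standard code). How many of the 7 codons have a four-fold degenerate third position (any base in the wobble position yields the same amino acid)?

Codon 1 CUC (Leu): third position 4-fold.
Codon 2 GAG (Glu): third position 2-fold.
Codon 3 CUC (Leu): third position 4-fold.
Codon 4 GCC (Ala): third position 4-fold.
Codon 5 CUG (Leu): third position 4-fold.
Codon 6 CAA (Gln): third position 2-fold.
Codon 7 GUG (Val): third position 4-fold.
Four-fold degenerate third positions: 5.

5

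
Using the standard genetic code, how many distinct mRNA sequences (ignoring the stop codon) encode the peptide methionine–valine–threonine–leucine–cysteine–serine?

1152

Met: 1 codon.
Val: 4 codons.
Thr: 4 codons.
Leu: 6 codons.
Cys: 2 codons.
Ser: 6 codons.
1 × 4 × 4 × 6 × 2 × 6 = 1152.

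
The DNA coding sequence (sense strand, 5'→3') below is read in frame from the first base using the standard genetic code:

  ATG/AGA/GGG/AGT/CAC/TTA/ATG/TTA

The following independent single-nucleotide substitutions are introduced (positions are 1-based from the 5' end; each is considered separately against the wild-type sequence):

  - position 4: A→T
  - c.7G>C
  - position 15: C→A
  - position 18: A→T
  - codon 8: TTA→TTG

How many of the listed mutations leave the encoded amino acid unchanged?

1

Codon 2: AGA (Arg) → TGA (Stop) — nonsense.
Codon 3: GGG (Gly) → CGG (Arg) — missense.
Codon 5: CAC (His) → CAA (Gln) — missense.
Codon 6: TTA (Leu) → TTT (Phe) — missense.
Codon 8: TTA (Leu) → TTG (Leu) — synonymous.
Synonymous: 1 of 5.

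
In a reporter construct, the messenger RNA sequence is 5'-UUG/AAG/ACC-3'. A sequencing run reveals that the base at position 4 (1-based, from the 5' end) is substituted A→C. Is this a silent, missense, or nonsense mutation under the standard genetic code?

missense

Position 4 falls in codon 2: AAG → Lys.
After the substitution the codon is CAG → Gln.
Lys ≠ Gln, so this is a missense mutation.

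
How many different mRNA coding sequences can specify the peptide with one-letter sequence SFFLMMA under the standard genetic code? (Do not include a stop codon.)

576

Ser: 6 codons.
Phe: 2 codons.
Phe: 2 codons.
Leu: 6 codons.
Met: 1 codon.
Met: 1 codon.
Ala: 4 codons.
6 × 2 × 2 × 6 × 1 × 1 × 4 = 576.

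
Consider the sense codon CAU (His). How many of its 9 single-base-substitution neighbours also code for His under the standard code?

1

Position 1: none → 0 synonymous.
Position 2: none → 0 synonymous.
Position 3: CAC → 1 synonymous.
Total: 0 + 0 + 1 = 1.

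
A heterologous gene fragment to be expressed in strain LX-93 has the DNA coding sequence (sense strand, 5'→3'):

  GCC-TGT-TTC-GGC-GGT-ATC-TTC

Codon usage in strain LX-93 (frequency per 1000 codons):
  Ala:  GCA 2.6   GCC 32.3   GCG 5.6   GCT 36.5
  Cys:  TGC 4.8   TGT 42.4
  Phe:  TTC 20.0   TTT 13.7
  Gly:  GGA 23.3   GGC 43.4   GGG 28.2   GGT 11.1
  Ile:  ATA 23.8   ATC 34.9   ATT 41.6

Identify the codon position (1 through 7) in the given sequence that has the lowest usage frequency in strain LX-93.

Codon 1 GCC (Ala): 32.3 per 1000.
Codon 2 TGT (Cys): 42.4 per 1000.
Codon 3 TTC (Phe): 20.0 per 1000.
Codon 4 GGC (Gly): 43.4 per 1000.
Codon 5 GGT (Gly): 11.1 per 1000.
Codon 6 ATC (Ile): 34.9 per 1000.
Codon 7 TTC (Phe): 20.0 per 1000.
Lowest frequency is 11.1 at codon 5.

5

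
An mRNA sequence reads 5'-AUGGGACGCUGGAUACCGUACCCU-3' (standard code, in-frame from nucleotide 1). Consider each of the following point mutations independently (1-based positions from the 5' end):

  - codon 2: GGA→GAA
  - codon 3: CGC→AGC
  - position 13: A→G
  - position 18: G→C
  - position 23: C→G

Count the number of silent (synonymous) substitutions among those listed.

1

Codon 2: GGA (Gly) → GAA (Glu) — missense.
Codon 3: CGC (Arg) → AGC (Ser) — missense.
Codon 5: AUA (Ile) → GUA (Val) — missense.
Codon 6: CCG (Pro) → CCC (Pro) — synonymous.
Codon 8: CCU (Pro) → CGU (Arg) — missense.
Synonymous: 1 of 5.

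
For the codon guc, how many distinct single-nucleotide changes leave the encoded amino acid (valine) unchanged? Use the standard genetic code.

3

Position 1: none → 0 synonymous.
Position 2: none → 0 synonymous.
Position 3: GUU, GUA, GUG → 3 synonymous.
Total: 0 + 0 + 3 = 3.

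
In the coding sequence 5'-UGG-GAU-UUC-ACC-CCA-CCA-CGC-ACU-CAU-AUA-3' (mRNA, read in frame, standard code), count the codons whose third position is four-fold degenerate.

Codon 1 UGG (Trp): third position 1-fold.
Codon 2 GAU (Asp): third position 2-fold.
Codon 3 UUC (Phe): third position 2-fold.
Codon 4 ACC (Thr): third position 4-fold.
Codon 5 CCA (Pro): third position 4-fold.
Codon 6 CCA (Pro): third position 4-fold.
Codon 7 CGC (Arg): third position 4-fold.
Codon 8 ACU (Thr): third position 4-fold.
Codon 9 CAU (His): third position 2-fold.
Codon 10 AUA (Ile): third position 3-fold.
Four-fold degenerate third positions: 5.

5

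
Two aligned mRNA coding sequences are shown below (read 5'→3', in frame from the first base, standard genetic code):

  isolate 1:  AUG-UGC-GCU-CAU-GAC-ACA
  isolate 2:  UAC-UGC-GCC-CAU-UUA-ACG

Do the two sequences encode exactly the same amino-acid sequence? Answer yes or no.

Codon 1: AUG Met / UAC Tyr — nonsynonymous.
Codon 2: UGC Cys / UGC Cys — identical.
Codon 3: GCU Ala / GCC Ala — synonymous.
Codon 4: CAU His / CAU His — identical.
Codon 5: GAC Asp / UUA Leu — nonsynonymous.
Codon 6: ACA Thr / ACG Thr — synonymous.
Nonsynonymous differences: 2 → different protein.

no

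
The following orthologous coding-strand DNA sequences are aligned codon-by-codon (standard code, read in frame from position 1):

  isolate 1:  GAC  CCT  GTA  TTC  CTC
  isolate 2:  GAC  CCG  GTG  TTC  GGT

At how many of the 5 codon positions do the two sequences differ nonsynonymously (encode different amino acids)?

Codon 1: GAC Asp / GAC Asp — identical.
Codon 2: CCT Pro / CCG Pro — synonymous.
Codon 3: GTA Val / GTG Val — synonymous.
Codon 4: TTC Phe / TTC Phe — identical.
Codon 5: CTC Leu / GGT Gly — nonsynonymous.
Nonsynonymous differences: 1.

1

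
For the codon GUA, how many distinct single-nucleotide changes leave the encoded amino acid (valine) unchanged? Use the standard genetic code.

3

Position 1: none → 0 synonymous.
Position 2: none → 0 synonymous.
Position 3: GUU, GUC, GUG → 3 synonymous.
Total: 0 + 0 + 3 = 3.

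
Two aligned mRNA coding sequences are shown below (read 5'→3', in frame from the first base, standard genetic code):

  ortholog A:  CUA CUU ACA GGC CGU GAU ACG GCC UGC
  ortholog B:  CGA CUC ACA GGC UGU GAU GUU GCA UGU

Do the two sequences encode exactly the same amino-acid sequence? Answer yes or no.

no

Codon 1: CUA Leu / CGA Arg — nonsynonymous.
Codon 2: CUU Leu / CUC Leu — synonymous.
Codon 3: ACA Thr / ACA Thr — identical.
Codon 4: GGC Gly / GGC Gly — identical.
Codon 5: CGU Arg / UGU Cys — nonsynonymous.
Codon 6: GAU Asp / GAU Asp — identical.
Codon 7: ACG Thr / GUU Val — nonsynonymous.
Codon 8: GCC Ala / GCA Ala — synonymous.
Codon 9: UGC Cys / UGU Cys — synonymous.
Nonsynonymous differences: 3 → different protein.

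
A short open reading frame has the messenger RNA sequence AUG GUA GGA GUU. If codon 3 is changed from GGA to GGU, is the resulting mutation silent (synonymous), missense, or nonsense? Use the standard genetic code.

silent

Position 9 falls in codon 3: GGA → Gly.
After the substitution the codon is GGU → Gly.
Both encode Gly, so the change is synonymous.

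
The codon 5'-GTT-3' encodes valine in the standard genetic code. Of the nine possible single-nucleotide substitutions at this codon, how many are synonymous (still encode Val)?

Position 1: none → 0 synonymous.
Position 2: none → 0 synonymous.
Position 3: GTC, GTA, GTG → 3 synonymous.
Total: 0 + 0 + 3 = 3.

3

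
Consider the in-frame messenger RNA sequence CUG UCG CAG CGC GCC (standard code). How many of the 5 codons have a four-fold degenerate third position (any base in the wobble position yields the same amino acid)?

Codon 1 CUG (Leu): third position 4-fold.
Codon 2 UCG (Ser): third position 4-fold.
Codon 3 CAG (Gln): third position 2-fold.
Codon 4 CGC (Arg): third position 4-fold.
Codon 5 GCC (Ala): third position 4-fold.
Four-fold degenerate third positions: 4.

4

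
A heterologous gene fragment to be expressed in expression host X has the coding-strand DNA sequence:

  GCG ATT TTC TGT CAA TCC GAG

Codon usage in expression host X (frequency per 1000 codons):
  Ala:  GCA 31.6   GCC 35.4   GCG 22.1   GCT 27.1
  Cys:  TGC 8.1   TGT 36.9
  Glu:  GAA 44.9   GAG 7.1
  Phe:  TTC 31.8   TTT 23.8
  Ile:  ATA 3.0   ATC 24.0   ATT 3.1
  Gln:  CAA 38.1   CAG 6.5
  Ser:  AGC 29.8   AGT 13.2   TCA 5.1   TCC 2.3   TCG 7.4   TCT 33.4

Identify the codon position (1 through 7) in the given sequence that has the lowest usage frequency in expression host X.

Codon 1 GCG (Ala): 22.1 per 1000.
Codon 2 ATT (Ile): 3.1 per 1000.
Codon 3 TTC (Phe): 31.8 per 1000.
Codon 4 TGT (Cys): 36.9 per 1000.
Codon 5 CAA (Gln): 38.1 per 1000.
Codon 6 TCC (Ser): 2.3 per 1000.
Codon 7 GAG (Glu): 7.1 per 1000.
Lowest frequency is 2.3 at codon 6.

6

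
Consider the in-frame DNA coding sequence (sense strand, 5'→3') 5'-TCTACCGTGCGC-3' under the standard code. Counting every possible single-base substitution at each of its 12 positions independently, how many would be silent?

Codon 1 (TCT, Ser): 3 synonymous substitutions.
Codon 2 (ACC, Thr): 3 synonymous substitutions.
Codon 3 (GTG, Val): 3 synonymous substitutions.
Codon 4 (CGC, Arg): 3 synonymous substitutions.
Total: 3 + 3 + 3 + 3 = 12.

12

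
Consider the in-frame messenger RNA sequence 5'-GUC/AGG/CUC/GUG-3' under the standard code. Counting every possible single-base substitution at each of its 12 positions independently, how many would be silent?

11

Codon 1 (GUC, Val): 3 synonymous substitutions.
Codon 2 (AGG, Arg): 2 synonymous substitutions.
Codon 3 (CUC, Leu): 3 synonymous substitutions.
Codon 4 (GUG, Val): 3 synonymous substitutions.
Total: 3 + 2 + 3 + 3 = 11.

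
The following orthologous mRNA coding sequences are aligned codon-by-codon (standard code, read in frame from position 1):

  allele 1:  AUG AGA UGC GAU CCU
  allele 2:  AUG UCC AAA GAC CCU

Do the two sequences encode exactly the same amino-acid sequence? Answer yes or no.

Codon 1: AUG Met / AUG Met — identical.
Codon 2: AGA Arg / UCC Ser — nonsynonymous.
Codon 3: UGC Cys / AAA Lys — nonsynonymous.
Codon 4: GAU Asp / GAC Asp — synonymous.
Codon 5: CCU Pro / CCU Pro — identical.
Nonsynonymous differences: 2 → different protein.

no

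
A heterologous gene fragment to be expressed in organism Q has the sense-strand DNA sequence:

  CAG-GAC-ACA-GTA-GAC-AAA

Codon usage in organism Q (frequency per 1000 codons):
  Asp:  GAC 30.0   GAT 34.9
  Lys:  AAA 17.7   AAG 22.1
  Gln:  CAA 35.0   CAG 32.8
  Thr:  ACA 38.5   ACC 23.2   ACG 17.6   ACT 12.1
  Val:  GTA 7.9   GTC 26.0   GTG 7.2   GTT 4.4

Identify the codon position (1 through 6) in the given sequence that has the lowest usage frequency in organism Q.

Codon 1 CAG (Gln): 32.8 per 1000.
Codon 2 GAC (Asp): 30.0 per 1000.
Codon 3 ACA (Thr): 38.5 per 1000.
Codon 4 GTA (Val): 7.9 per 1000.
Codon 5 GAC (Asp): 30.0 per 1000.
Codon 6 AAA (Lys): 17.7 per 1000.
Lowest frequency is 7.9 at codon 4.

4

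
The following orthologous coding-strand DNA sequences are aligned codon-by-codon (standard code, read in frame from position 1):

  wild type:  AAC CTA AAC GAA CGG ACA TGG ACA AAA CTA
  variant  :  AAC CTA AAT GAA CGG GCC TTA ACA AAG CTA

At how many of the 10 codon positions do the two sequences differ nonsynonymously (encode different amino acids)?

2

Codon 1: AAC Asn / AAC Asn — identical.
Codon 2: CTA Leu / CTA Leu — identical.
Codon 3: AAC Asn / AAT Asn — synonymous.
Codon 4: GAA Glu / GAA Glu — identical.
Codon 5: CGG Arg / CGG Arg — identical.
Codon 6: ACA Thr / GCC Ala — nonsynonymous.
Codon 7: TGG Trp / TTA Leu — nonsynonymous.
Codon 8: ACA Thr / ACA Thr — identical.
Codon 9: AAA Lys / AAG Lys — synonymous.
Codon 10: CTA Leu / CTA Leu — identical.
Nonsynonymous differences: 2.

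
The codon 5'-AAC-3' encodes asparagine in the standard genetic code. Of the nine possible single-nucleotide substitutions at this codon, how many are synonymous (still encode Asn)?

Position 1: none → 0 synonymous.
Position 2: none → 0 synonymous.
Position 3: AAU → 1 synonymous.
Total: 0 + 0 + 1 = 1.

1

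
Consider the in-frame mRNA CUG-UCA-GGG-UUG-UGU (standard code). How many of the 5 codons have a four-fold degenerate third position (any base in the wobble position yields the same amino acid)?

Codon 1 CUG (Leu): third position 4-fold.
Codon 2 UCA (Ser): third position 4-fold.
Codon 3 GGG (Gly): third position 4-fold.
Codon 4 UUG (Leu): third position 2-fold.
Codon 5 UGU (Cys): third position 2-fold.
Four-fold degenerate third positions: 3.

3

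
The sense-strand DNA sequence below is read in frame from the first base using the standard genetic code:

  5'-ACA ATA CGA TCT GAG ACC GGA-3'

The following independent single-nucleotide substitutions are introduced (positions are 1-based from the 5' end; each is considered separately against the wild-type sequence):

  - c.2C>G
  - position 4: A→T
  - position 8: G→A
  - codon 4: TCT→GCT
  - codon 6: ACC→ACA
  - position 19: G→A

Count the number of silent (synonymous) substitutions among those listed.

Codon 1: ACA (Thr) → AGA (Arg) — missense.
Codon 2: ATA (Ile) → TTA (Leu) — missense.
Codon 3: CGA (Arg) → CAA (Gln) — missense.
Codon 4: TCT (Ser) → GCT (Ala) — missense.
Codon 6: ACC (Thr) → ACA (Thr) — synonymous.
Codon 7: GGA (Gly) → AGA (Arg) — missense.
Synonymous: 1 of 6.

1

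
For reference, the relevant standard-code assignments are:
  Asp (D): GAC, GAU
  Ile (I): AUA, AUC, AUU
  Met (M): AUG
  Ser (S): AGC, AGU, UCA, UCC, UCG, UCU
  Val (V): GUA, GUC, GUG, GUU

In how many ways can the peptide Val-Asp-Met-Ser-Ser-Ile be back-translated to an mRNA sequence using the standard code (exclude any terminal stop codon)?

Val: 4 codons.
Asp: 2 codons.
Met: 1 codon.
Ser: 6 codons.
Ser: 6 codons.
Ile: 3 codons.
4 × 2 × 1 × 6 × 6 × 3 = 864.

864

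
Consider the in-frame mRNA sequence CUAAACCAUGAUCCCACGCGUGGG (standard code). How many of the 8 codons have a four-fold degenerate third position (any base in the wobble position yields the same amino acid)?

5

Codon 1 CUA (Leu): third position 4-fold.
Codon 2 AAC (Asn): third position 2-fold.
Codon 3 CAU (His): third position 2-fold.
Codon 4 GAU (Asp): third position 2-fold.
Codon 5 CCC (Pro): third position 4-fold.
Codon 6 ACG (Thr): third position 4-fold.
Codon 7 CGU (Arg): third position 4-fold.
Codon 8 GGG (Gly): third position 4-fold.
Four-fold degenerate third positions: 5.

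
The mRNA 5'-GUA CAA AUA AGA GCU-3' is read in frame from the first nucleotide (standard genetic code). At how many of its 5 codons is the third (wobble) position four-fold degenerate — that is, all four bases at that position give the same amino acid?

2

Codon 1 GUA (Val): third position 4-fold.
Codon 2 CAA (Gln): third position 2-fold.
Codon 3 AUA (Ile): third position 3-fold.
Codon 4 AGA (Arg): third position 2-fold.
Codon 5 GCU (Ala): third position 4-fold.
Four-fold degenerate third positions: 2.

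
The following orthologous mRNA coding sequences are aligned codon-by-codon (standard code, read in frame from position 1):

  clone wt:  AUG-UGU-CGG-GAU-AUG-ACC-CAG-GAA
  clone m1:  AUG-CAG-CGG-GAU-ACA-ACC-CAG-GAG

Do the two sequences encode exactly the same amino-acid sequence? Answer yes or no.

Codon 1: AUG Met / AUG Met — identical.
Codon 2: UGU Cys / CAG Gln — nonsynonymous.
Codon 3: CGG Arg / CGG Arg — identical.
Codon 4: GAU Asp / GAU Asp — identical.
Codon 5: AUG Met / ACA Thr — nonsynonymous.
Codon 6: ACC Thr / ACC Thr — identical.
Codon 7: CAG Gln / CAG Gln — identical.
Codon 8: GAA Glu / GAG Glu — synonymous.
Nonsynonymous differences: 2 → different protein.

no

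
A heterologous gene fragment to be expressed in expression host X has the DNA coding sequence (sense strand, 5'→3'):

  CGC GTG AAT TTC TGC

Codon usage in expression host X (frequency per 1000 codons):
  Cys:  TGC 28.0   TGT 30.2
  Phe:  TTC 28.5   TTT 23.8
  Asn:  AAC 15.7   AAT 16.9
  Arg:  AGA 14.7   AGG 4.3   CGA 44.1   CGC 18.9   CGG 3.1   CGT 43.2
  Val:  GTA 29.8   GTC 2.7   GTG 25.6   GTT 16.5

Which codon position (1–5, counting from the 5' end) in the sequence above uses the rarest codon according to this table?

3

Codon 1 CGC (Arg): 18.9 per 1000.
Codon 2 GTG (Val): 25.6 per 1000.
Codon 3 AAT (Asn): 16.9 per 1000.
Codon 4 TTC (Phe): 28.5 per 1000.
Codon 5 TGC (Cys): 28.0 per 1000.
Lowest frequency is 16.9 at codon 3.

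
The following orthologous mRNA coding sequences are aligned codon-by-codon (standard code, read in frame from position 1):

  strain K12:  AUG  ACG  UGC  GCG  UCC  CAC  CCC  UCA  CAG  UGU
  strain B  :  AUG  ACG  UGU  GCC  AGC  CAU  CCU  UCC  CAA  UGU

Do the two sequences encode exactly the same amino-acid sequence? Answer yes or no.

yes

Codon 1: AUG Met / AUG Met — identical.
Codon 2: ACG Thr / ACG Thr — identical.
Codon 3: UGC Cys / UGU Cys — synonymous.
Codon 4: GCG Ala / GCC Ala — synonymous.
Codon 5: UCC Ser / AGC Ser — synonymous.
Codon 6: CAC His / CAU His — synonymous.
Codon 7: CCC Pro / CCU Pro — synonymous.
Codon 8: UCA Ser / UCC Ser — synonymous.
Codon 9: CAG Gln / CAA Gln — synonymous.
Codon 10: UGU Cys / UGU Cys — identical.
Nonsynonymous differences: 0 → same protein.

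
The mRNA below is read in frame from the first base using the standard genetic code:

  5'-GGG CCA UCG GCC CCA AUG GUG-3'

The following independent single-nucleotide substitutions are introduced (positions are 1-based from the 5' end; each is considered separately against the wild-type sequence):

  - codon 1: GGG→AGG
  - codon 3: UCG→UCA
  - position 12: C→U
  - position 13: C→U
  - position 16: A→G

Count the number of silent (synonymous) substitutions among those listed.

2

Codon 1: GGG (Gly) → AGG (Arg) — missense.
Codon 3: UCG (Ser) → UCA (Ser) — synonymous.
Codon 4: GCC (Ala) → GCU (Ala) — synonymous.
Codon 5: CCA (Pro) → UCA (Ser) — missense.
Codon 6: AUG (Met) → GUG (Val) — missense.
Synonymous: 2 of 5.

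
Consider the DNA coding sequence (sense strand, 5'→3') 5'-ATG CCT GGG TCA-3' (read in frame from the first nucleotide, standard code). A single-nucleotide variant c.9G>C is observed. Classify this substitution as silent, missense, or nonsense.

silent

Position 9 falls in codon 3: GGG → Gly.
After the substitution the codon is GGC → Gly.
Both encode Gly, so the change is synonymous.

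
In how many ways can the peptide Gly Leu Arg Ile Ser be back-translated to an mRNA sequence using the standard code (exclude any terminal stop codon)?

Gly: 4 codons.
Leu: 6 codons.
Arg: 6 codons.
Ile: 3 codons.
Ser: 6 codons.
4 × 6 × 6 × 3 × 6 = 2592.

2592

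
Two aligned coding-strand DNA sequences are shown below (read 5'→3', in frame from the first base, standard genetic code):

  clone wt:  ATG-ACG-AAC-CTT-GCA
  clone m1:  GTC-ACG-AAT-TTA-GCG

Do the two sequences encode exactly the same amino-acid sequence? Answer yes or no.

no

Codon 1: ATG Met / GTC Val — nonsynonymous.
Codon 2: ACG Thr / ACG Thr — identical.
Codon 3: AAC Asn / AAT Asn — synonymous.
Codon 4: CTT Leu / TTA Leu — synonymous.
Codon 5: GCA Ala / GCG Ala — synonymous.
Nonsynonymous differences: 1 → different protein.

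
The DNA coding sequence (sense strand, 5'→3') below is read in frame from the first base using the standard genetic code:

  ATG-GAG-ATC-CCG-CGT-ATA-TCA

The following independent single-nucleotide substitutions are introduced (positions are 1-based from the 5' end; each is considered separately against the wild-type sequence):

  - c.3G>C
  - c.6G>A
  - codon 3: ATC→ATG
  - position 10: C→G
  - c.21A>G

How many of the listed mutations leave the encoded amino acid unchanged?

2

Codon 1: ATG (Met) → ATC (Ile) — missense.
Codon 2: GAG (Glu) → GAA (Glu) — synonymous.
Codon 3: ATC (Ile) → ATG (Met) — missense.
Codon 4: CCG (Pro) → GCG (Ala) — missense.
Codon 7: TCA (Ser) → TCG (Ser) — synonymous.
Synonymous: 2 of 5.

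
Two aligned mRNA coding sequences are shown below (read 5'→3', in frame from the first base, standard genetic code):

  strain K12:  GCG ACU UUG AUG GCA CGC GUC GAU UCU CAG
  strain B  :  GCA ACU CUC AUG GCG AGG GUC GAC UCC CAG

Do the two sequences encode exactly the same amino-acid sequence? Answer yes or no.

yes

Codon 1: GCG Ala / GCA Ala — synonymous.
Codon 2: ACU Thr / ACU Thr — identical.
Codon 3: UUG Leu / CUC Leu — synonymous.
Codon 4: AUG Met / AUG Met — identical.
Codon 5: GCA Ala / GCG Ala — synonymous.
Codon 6: CGC Arg / AGG Arg — synonymous.
Codon 7: GUC Val / GUC Val — identical.
Codon 8: GAU Asp / GAC Asp — synonymous.
Codon 9: UCU Ser / UCC Ser — synonymous.
Codon 10: CAG Gln / CAG Gln — identical.
Nonsynonymous differences: 0 → same protein.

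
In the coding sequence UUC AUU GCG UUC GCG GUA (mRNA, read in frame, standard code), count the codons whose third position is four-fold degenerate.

Codon 1 UUC (Phe): third position 2-fold.
Codon 2 AUU (Ile): third position 3-fold.
Codon 3 GCG (Ala): third position 4-fold.
Codon 4 UUC (Phe): third position 2-fold.
Codon 5 GCG (Ala): third position 4-fold.
Codon 6 GUA (Val): third position 4-fold.
Four-fold degenerate third positions: 3.

3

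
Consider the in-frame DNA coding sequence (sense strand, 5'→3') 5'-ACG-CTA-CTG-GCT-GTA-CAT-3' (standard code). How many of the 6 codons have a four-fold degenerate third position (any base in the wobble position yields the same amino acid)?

Codon 1 ACG (Thr): third position 4-fold.
Codon 2 CTA (Leu): third position 4-fold.
Codon 3 CTG (Leu): third position 4-fold.
Codon 4 GCT (Ala): third position 4-fold.
Codon 5 GTA (Val): third position 4-fold.
Codon 6 CAT (His): third position 2-fold.
Four-fold degenerate third positions: 5.

5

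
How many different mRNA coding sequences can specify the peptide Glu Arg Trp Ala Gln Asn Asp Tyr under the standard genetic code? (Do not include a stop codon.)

768

Glu: 2 codons.
Arg: 6 codons.
Trp: 1 codon.
Ala: 4 codons.
Gln: 2 codons.
Asn: 2 codons.
Asp: 2 codons.
Tyr: 2 codons.
2 × 6 × 1 × 4 × 2 × 2 × 2 × 2 = 768.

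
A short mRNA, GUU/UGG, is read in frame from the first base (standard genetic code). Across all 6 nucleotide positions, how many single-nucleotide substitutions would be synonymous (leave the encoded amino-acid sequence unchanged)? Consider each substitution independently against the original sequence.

Codon 1 (GUU, Val): 3 synonymous substitutions.
Codon 2 (UGG, Trp): 0 synonymous substitutions.
Total: 3 + 0 = 3.

3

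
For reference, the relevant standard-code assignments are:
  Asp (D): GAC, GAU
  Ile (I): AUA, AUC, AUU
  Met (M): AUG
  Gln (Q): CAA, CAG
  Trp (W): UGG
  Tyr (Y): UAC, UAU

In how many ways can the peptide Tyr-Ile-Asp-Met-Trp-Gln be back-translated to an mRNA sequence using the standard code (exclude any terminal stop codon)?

Tyr: 2 codons.
Ile: 3 codons.
Asp: 2 codons.
Met: 1 codon.
Trp: 1 codon.
Gln: 2 codons.
2 × 3 × 2 × 1 × 1 × 2 = 24.

24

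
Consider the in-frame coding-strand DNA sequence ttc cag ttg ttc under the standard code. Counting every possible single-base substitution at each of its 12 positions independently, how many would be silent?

5

Codon 1 (TTC, Phe): 1 synonymous substitution.
Codon 2 (CAG, Gln): 1 synonymous substitution.
Codon 3 (TTG, Leu): 2 synonymous substitutions.
Codon 4 (TTC, Phe): 1 synonymous substitution.
Total: 1 + 1 + 2 + 1 = 5.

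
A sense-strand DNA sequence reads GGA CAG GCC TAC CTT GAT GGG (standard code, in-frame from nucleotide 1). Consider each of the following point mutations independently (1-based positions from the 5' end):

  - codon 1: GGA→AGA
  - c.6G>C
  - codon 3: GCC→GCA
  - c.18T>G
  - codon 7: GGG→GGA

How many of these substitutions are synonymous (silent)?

Codon 1: GGA (Gly) → AGA (Arg) — missense.
Codon 2: CAG (Gln) → CAC (His) — missense.
Codon 3: GCC (Ala) → GCA (Ala) — synonymous.
Codon 6: GAT (Asp) → GAG (Glu) — missense.
Codon 7: GGG (Gly) → GGA (Gly) — synonymous.
Synonymous: 2 of 5.

2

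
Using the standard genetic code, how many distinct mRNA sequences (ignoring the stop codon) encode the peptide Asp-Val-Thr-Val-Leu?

768

Asp: 2 codons.
Val: 4 codons.
Thr: 4 codons.
Val: 4 codons.
Leu: 6 codons.
2 × 4 × 4 × 4 × 6 = 768.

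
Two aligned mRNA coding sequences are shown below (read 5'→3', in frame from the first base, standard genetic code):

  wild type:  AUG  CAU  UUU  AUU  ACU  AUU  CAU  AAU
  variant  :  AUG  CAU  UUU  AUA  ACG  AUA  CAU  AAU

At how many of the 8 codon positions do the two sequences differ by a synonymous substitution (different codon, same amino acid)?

3

Codon 1: AUG Met / AUG Met — identical.
Codon 2: CAU His / CAU His — identical.
Codon 3: UUU Phe / UUU Phe — identical.
Codon 4: AUU Ile / AUA Ile — synonymous.
Codon 5: ACU Thr / ACG Thr — synonymous.
Codon 6: AUU Ile / AUA Ile — synonymous.
Codon 7: CAU His / CAU His — identical.
Codon 8: AAU Asn / AAU Asn — identical.
Synonymous differences: 3.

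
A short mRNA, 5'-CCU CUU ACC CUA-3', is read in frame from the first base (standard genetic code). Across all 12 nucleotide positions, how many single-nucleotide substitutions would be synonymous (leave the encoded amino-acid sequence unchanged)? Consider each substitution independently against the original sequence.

13

Codon 1 (CCU, Pro): 3 synonymous substitutions.
Codon 2 (CUU, Leu): 3 synonymous substitutions.
Codon 3 (ACC, Thr): 3 synonymous substitutions.
Codon 4 (CUA, Leu): 4 synonymous substitutions.
Total: 3 + 3 + 3 + 4 = 13.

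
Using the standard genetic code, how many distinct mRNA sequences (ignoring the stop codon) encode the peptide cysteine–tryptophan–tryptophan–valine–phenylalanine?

Cys: 2 codons.
Trp: 1 codon.
Trp: 1 codon.
Val: 4 codons.
Phe: 2 codons.
2 × 1 × 1 × 4 × 2 = 16.

16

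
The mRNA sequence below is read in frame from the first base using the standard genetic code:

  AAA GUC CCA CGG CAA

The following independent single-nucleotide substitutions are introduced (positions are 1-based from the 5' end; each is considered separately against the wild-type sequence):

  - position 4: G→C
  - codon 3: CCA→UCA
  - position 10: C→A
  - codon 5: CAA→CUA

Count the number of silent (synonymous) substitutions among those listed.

Codon 2: GUC (Val) → CUC (Leu) — missense.
Codon 3: CCA (Pro) → UCA (Ser) — missense.
Codon 4: CGG (Arg) → AGG (Arg) — synonymous.
Codon 5: CAA (Gln) → CUA (Leu) — missense.
Synonymous: 1 of 4.

1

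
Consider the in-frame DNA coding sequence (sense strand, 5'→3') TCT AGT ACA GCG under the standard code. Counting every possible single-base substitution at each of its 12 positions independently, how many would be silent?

10

Codon 1 (TCT, Ser): 3 synonymous substitutions.
Codon 2 (AGT, Ser): 1 synonymous substitution.
Codon 3 (ACA, Thr): 3 synonymous substitutions.
Codon 4 (GCG, Ala): 3 synonymous substitutions.
Total: 3 + 1 + 3 + 3 = 10.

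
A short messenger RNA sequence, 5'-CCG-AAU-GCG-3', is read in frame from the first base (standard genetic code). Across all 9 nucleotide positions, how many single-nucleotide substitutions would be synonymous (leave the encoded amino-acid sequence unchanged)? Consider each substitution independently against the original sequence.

Codon 1 (CCG, Pro): 3 synonymous substitutions.
Codon 2 (AAU, Asn): 1 synonymous substitution.
Codon 3 (GCG, Ala): 3 synonymous substitutions.
Total: 3 + 1 + 3 = 7.

7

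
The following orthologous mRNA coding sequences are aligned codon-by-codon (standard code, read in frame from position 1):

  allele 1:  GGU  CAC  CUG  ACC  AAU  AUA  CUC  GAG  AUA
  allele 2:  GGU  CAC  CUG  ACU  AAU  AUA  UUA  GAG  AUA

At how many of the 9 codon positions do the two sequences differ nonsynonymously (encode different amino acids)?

0

Codon 1: GGU Gly / GGU Gly — identical.
Codon 2: CAC His / CAC His — identical.
Codon 3: CUG Leu / CUG Leu — identical.
Codon 4: ACC Thr / ACU Thr — synonymous.
Codon 5: AAU Asn / AAU Asn — identical.
Codon 6: AUA Ile / AUA Ile — identical.
Codon 7: CUC Leu / UUA Leu — synonymous.
Codon 8: GAG Glu / GAG Glu — identical.
Codon 9: AUA Ile / AUA Ile — identical.
Nonsynonymous differences: 0.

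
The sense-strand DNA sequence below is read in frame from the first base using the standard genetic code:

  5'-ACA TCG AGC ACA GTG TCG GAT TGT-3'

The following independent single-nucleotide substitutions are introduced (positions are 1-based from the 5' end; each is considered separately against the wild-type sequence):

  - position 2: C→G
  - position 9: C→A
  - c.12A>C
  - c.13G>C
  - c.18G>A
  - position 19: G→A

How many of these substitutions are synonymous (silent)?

2

Codon 1: ACA (Thr) → AGA (Arg) — missense.
Codon 3: AGC (Ser) → AGA (Arg) — missense.
Codon 4: ACA (Thr) → ACC (Thr) — synonymous.
Codon 5: GTG (Val) → CTG (Leu) — missense.
Codon 6: TCG (Ser) → TCA (Ser) — synonymous.
Codon 7: GAT (Asp) → AAT (Asn) — missense.
Synonymous: 2 of 6.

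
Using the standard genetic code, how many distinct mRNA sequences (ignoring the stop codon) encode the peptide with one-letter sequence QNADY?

64

Gln: 2 codons.
Asn: 2 codons.
Ala: 4 codons.
Asp: 2 codons.
Tyr: 2 codons.
2 × 2 × 4 × 2 × 2 = 64.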